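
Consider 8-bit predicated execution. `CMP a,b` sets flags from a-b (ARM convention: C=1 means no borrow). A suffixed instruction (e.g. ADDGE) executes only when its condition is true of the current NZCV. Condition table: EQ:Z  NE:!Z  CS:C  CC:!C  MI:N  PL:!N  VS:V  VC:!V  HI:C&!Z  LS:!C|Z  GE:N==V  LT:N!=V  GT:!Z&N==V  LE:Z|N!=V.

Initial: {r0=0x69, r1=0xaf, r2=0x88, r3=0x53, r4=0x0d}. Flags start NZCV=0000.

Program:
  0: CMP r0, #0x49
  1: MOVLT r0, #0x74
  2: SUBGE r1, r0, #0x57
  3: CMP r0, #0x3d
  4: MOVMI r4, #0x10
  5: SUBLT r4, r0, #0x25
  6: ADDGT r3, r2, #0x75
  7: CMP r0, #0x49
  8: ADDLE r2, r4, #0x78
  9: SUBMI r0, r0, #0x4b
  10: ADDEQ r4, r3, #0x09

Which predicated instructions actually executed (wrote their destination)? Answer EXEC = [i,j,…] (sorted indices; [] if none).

EXEC = [2,6]

[0] flags=0010 → (cmp)
[1] flags=0010 LT?F → skip
[2] flags=0010 GE?T → r1=0x12
[3] flags=0010 → (cmp)
[4] flags=0010 MI?F → skip
[5] flags=0010 LT?F → skip
[6] flags=0010 GT?T → r3=0xfd
[7] flags=0010 → (cmp)
[8] flags=0010 LE?F → skip
[9] flags=0010 MI?F → skip
[10] flags=0010 EQ?F → skip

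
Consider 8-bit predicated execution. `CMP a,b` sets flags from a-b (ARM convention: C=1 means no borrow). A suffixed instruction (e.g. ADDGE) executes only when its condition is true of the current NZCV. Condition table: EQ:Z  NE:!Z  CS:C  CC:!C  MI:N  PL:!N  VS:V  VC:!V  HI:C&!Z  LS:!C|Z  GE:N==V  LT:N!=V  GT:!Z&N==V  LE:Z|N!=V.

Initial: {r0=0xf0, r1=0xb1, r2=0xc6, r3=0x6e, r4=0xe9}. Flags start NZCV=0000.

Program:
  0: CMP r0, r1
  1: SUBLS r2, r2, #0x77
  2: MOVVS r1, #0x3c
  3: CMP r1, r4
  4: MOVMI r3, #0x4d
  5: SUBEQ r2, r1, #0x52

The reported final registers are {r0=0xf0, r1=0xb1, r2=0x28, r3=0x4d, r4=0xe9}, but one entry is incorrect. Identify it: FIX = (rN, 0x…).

FIX = (r2, 0xc6)

0: ✓ CMP  NZCV=0010
1: · SUBLS
2: · MOVVS
3: ✓ CMP  NZCV=1000
4: ✓ MOVMI  r3←0x4d
5: · SUBEQ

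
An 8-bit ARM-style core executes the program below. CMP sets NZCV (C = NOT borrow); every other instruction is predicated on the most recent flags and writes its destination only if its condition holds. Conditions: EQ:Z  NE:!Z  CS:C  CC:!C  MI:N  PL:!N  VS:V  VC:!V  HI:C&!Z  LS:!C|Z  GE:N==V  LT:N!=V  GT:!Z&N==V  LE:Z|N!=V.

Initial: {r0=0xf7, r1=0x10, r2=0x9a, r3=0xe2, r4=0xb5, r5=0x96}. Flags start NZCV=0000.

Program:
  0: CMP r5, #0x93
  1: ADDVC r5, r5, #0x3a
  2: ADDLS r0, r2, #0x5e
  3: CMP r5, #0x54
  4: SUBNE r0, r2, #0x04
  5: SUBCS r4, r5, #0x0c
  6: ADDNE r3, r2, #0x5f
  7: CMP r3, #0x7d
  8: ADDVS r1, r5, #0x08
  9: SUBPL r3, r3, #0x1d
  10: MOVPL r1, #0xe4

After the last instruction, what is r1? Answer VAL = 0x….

VAL = 0xe4

[0] flags=0010 → (cmp)
[1] flags=0010 VC?T → r5=0xd0
[2] flags=0010 LS?F → skip
[3] flags=0011 → (cmp)
[4] flags=0011 NE?T → r0=0x96
[5] flags=0011 CS?T → r4=0xc4
[6] flags=0011 NE?T → r3=0xf9
[7] flags=0011 → (cmp)
[8] flags=0011 VS?T → r1=0xd8
[9] flags=0011 PL?T → r3=0xdc
[10] flags=0011 PL?T → r1=0xe4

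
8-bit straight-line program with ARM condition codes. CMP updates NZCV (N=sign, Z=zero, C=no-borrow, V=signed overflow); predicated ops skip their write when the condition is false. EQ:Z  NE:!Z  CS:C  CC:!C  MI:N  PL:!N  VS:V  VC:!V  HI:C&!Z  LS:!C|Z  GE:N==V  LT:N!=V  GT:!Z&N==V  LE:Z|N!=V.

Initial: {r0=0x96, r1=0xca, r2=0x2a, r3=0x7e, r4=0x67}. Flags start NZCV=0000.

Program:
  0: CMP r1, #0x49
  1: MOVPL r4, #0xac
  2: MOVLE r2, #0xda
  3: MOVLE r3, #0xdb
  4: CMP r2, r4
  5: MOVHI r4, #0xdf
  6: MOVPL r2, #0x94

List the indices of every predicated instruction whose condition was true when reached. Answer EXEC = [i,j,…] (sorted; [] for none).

EXEC = [2,3,5,6]

0: ✓ CMP  NZCV=1010
1: · MOVPL
2: ✓ MOVLE  r2←0xda
3: ✓ MOVLE  r3←0xdb
4: ✓ CMP  NZCV=0011
5: ✓ MOVHI  r4←0xdf
6: ✓ MOVPL  r2←0x94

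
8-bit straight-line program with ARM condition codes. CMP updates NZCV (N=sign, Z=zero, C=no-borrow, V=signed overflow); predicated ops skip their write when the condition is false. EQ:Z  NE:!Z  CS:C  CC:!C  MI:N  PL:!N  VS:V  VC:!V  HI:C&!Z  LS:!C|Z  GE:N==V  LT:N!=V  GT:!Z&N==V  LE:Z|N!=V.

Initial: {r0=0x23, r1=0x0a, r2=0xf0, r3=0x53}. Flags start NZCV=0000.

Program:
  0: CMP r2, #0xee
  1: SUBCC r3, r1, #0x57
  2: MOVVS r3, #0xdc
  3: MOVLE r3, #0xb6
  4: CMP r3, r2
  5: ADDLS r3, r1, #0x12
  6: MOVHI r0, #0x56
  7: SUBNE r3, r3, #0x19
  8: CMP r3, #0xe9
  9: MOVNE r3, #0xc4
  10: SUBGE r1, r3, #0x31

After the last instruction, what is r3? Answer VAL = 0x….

VAL = 0xc4

[0] flags=0010 → (cmp)
[1] flags=0010 CC?F → skip
[2] flags=0010 VS?F → skip
[3] flags=0010 LE?F → skip
[4] flags=0000 → (cmp)
[5] flags=0000 LS?T → r3=0x1c
[6] flags=0000 HI?F → skip
[7] flags=0000 NE?T → r3=0x03
[8] flags=0000 → (cmp)
[9] flags=0000 NE?T → r3=0xc4
[10] flags=0000 GE?T → r1=0x93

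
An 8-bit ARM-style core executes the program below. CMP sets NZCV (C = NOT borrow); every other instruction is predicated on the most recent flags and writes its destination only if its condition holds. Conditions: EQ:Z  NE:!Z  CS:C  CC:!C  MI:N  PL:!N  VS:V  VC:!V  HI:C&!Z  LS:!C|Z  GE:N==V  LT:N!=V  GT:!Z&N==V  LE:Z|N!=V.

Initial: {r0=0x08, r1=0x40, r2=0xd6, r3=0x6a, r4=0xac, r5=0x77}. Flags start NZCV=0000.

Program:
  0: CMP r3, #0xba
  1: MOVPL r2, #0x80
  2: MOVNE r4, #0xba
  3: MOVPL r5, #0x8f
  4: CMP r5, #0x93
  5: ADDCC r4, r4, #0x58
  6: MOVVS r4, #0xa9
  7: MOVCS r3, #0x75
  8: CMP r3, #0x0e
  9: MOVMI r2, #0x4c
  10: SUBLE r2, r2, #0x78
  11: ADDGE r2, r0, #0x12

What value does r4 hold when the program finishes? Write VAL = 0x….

[0] flags=1001 → (cmp)
[1] flags=1001 PL?F → skip
[2] flags=1001 NE?T → r4=0xba
[3] flags=1001 PL?F → skip
[4] flags=1001 → (cmp)
[5] flags=1001 CC?T → r4=0x12
[6] flags=1001 VS?T → r4=0xa9
[7] flags=1001 CS?F → skip
[8] flags=0010 → (cmp)
[9] flags=0010 MI?F → skip
[10] flags=0010 LE?F → skip
[11] flags=0010 GE?T → r2=0x1a

VAL = 0xa9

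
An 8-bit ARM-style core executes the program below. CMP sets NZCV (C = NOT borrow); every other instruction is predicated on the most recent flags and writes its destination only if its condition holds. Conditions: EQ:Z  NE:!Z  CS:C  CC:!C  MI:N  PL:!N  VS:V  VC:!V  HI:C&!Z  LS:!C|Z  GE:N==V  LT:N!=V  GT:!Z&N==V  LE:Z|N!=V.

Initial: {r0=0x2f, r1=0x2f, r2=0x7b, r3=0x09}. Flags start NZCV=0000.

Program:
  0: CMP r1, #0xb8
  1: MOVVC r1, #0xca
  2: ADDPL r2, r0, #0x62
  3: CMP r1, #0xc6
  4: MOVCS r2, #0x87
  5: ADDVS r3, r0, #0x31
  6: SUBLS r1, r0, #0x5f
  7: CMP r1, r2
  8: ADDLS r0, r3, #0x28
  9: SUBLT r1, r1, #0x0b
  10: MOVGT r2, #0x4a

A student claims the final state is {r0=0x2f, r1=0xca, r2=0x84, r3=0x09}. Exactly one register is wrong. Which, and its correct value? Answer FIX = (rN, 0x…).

[0] flags=0000 → (cmp)
[1] flags=0000 VC?T → r1=0xca
[2] flags=0000 PL?T → r2=0x91
[3] flags=0010 → (cmp)
[4] flags=0010 CS?T → r2=0x87
[5] flags=0010 VS?F → skip
[6] flags=0010 LS?F → skip
[7] flags=0010 → (cmp)
[8] flags=0010 LS?F → skip
[9] flags=0010 LT?F → skip
[10] flags=0010 GT?T → r2=0x4a

FIX = (r2, 0x4a)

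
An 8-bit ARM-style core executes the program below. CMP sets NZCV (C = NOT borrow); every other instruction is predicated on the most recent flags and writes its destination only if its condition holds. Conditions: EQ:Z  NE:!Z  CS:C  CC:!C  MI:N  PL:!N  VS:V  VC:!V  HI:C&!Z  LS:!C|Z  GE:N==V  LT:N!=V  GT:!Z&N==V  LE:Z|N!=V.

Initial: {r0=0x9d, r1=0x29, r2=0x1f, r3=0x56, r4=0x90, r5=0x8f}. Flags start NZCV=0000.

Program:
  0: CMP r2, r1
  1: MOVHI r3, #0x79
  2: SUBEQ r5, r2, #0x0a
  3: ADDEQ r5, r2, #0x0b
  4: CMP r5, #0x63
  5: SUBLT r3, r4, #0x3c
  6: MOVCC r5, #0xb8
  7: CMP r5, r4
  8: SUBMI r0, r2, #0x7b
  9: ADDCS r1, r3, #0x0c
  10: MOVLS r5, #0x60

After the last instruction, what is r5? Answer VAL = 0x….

0: ✓ CMP  NZCV=1000
1: · MOVHI
2: · SUBEQ
3: · ADDEQ
4: ✓ CMP  NZCV=0011
5: ✓ SUBLT  r3←0x54
6: · MOVCC
7: ✓ CMP  NZCV=1000
8: ✓ SUBMI  r0←0xa4
9: · ADDCS
10: ✓ MOVLS  r5←0x60

VAL = 0x60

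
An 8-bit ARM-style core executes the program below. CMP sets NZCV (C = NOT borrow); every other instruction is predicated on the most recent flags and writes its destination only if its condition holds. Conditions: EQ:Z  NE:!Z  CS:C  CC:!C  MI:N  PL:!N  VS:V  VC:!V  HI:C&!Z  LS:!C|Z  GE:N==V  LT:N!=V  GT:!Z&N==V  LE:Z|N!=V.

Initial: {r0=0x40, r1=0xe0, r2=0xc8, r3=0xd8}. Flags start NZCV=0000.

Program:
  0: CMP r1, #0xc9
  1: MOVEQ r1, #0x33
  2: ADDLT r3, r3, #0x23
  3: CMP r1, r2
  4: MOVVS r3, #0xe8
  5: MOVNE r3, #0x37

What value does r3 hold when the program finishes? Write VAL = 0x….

0: ✓ CMP  NZCV=0010
1: · MOVEQ
2: · ADDLT
3: ✓ CMP  NZCV=0010
4: · MOVVS
5: ✓ MOVNE  r3←0x37

VAL = 0x37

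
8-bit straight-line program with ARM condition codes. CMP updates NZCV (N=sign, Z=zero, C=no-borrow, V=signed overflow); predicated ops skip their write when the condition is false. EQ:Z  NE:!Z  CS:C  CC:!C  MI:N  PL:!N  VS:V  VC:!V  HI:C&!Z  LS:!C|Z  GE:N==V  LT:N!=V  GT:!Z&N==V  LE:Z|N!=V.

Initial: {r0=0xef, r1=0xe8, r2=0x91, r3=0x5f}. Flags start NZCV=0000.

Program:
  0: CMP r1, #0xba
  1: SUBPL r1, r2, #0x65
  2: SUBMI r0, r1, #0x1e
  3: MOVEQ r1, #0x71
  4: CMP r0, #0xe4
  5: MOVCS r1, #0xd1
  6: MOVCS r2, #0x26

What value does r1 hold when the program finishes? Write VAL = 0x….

VAL = 0xd1

0: ✓ CMP  NZCV=0010
1: ✓ SUBPL  r1←0x2c
2: · SUBMI
3: · MOVEQ
4: ✓ CMP  NZCV=0010
5: ✓ MOVCS  r1←0xd1
6: ✓ MOVCS  r2←0x26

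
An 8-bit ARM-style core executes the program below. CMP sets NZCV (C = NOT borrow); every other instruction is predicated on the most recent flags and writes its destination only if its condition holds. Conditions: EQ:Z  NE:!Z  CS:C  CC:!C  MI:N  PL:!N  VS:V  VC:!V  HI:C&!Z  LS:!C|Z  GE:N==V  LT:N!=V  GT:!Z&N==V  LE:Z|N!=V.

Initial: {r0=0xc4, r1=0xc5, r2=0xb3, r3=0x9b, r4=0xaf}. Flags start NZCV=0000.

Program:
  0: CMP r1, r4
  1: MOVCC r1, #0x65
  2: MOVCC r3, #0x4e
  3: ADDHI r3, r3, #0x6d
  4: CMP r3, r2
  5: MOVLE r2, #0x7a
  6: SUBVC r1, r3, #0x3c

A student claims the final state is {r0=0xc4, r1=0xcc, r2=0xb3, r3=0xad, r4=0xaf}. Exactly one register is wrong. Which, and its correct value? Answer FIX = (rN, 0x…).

0: ✓ CMP  NZCV=0010
1: · MOVCC
2: · MOVCC
3: ✓ ADDHI  r3←0x08
4: ✓ CMP  NZCV=0000
5: · MOVLE
6: ✓ SUBVC  r1←0xcc

FIX = (r3, 0x08)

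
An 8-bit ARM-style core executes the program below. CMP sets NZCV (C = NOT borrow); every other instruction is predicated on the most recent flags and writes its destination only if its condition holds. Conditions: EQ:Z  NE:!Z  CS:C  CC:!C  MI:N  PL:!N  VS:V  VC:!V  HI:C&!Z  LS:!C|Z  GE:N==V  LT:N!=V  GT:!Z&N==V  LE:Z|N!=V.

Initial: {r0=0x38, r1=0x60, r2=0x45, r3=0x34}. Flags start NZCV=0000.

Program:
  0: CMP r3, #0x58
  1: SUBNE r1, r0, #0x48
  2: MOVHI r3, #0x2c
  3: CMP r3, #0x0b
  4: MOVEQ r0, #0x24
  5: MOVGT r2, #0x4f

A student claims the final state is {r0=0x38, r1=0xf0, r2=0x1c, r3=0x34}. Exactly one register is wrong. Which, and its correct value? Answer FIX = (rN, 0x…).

FIX = (r2, 0x4f)

[0] flags=1000 → (cmp)
[1] flags=1000 NE?T → r1=0xf0
[2] flags=1000 HI?F → skip
[3] flags=0010 → (cmp)
[4] flags=0010 EQ?F → skip
[5] flags=0010 GT?T → r2=0x4f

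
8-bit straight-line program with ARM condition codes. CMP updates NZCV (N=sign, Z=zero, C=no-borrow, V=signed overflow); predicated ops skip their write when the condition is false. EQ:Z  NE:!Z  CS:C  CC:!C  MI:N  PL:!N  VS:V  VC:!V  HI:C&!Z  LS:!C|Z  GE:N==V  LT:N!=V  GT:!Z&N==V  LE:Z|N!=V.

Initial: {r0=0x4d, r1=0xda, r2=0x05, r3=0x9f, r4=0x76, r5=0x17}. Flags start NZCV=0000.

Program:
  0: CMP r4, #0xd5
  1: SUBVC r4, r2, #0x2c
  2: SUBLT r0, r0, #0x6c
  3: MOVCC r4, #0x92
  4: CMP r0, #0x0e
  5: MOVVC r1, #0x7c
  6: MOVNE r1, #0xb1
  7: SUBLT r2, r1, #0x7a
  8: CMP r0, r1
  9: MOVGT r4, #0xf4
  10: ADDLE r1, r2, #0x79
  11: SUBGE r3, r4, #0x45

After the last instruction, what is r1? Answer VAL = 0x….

VAL = 0xb1

[0] flags=1001 → (cmp)
[1] flags=1001 VC?F → skip
[2] flags=1001 LT?F → skip
[3] flags=1001 CC?T → r4=0x92
[4] flags=0010 → (cmp)
[5] flags=0010 VC?T → r1=0x7c
[6] flags=0010 NE?T → r1=0xb1
[7] flags=0010 LT?F → skip
[8] flags=1001 → (cmp)
[9] flags=1001 GT?T → r4=0xf4
[10] flags=1001 LE?F → skip
[11] flags=1001 GE?T → r3=0xaf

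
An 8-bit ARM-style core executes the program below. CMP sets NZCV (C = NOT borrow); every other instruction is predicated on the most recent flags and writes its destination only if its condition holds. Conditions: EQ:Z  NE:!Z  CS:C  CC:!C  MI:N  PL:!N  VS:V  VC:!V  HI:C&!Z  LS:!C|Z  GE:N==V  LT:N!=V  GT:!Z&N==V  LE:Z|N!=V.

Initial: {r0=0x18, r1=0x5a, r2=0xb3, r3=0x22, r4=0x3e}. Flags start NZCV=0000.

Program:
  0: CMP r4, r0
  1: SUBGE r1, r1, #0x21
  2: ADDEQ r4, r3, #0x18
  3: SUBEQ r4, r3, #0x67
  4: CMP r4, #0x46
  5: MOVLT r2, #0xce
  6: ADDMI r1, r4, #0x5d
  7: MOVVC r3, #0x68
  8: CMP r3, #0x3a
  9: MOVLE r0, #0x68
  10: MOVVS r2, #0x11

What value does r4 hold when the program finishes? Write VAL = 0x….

VAL = 0x3e

0: ✓ CMP  NZCV=0010
1: ✓ SUBGE  r1←0x39
2: · ADDEQ
3: · SUBEQ
4: ✓ CMP  NZCV=1000
5: ✓ MOVLT  r2←0xce
6: ✓ ADDMI  r1←0x9b
7: ✓ MOVVC  r3←0x68
8: ✓ CMP  NZCV=0010
9: · MOVLE
10: · MOVVS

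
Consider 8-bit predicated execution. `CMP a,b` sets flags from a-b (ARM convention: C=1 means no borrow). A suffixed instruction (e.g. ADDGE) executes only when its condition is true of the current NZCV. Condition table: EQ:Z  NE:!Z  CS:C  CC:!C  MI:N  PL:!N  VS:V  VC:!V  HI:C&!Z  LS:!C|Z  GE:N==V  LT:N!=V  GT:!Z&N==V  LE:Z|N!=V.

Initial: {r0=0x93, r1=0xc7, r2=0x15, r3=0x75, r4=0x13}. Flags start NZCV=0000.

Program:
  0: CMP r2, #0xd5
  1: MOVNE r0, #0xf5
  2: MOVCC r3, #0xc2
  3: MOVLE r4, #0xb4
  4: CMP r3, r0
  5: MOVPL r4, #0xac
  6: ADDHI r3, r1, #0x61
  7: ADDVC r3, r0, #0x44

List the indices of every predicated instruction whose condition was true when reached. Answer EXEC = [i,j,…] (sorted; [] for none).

EXEC = [1,2,7]

0: ✓ CMP  NZCV=0000
1: ✓ MOVNE  r0←0xf5
2: ✓ MOVCC  r3←0xc2
3: · MOVLE
4: ✓ CMP  NZCV=1000
5: · MOVPL
6: · ADDHI
7: ✓ ADDVC  r3←0x39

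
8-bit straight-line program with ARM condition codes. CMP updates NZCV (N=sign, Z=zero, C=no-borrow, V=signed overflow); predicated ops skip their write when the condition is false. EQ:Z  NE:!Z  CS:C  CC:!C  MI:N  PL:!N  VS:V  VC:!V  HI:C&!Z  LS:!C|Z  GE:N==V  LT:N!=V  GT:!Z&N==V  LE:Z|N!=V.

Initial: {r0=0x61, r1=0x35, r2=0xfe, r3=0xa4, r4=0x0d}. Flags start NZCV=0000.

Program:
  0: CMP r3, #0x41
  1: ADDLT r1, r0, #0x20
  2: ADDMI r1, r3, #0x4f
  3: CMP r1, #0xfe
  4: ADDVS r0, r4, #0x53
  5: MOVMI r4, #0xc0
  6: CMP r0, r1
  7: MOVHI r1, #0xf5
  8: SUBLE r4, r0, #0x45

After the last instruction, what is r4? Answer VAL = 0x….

0: ✓ CMP  NZCV=0011
1: ✓ ADDLT  r1←0x81
2: · ADDMI
3: ✓ CMP  NZCV=1000
4: · ADDVS
5: ✓ MOVMI  r4←0xc0
6: ✓ CMP  NZCV=1001
7: · MOVHI
8: · SUBLE

VAL = 0xc0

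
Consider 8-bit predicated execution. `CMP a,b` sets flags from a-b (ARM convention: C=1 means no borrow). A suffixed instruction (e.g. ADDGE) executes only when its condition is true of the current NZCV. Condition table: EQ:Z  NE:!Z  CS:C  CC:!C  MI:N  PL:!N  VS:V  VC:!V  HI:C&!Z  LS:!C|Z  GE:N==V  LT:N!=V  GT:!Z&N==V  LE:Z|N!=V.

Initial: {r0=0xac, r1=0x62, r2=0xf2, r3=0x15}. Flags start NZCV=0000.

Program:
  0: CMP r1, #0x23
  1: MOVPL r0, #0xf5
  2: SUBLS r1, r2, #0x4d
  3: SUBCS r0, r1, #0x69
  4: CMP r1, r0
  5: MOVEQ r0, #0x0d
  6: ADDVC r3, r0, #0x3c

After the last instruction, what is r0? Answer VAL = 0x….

[0] flags=0010 → (cmp)
[1] flags=0010 PL?T → r0=0xf5
[2] flags=0010 LS?F → skip
[3] flags=0010 CS?T → r0=0xf9
[4] flags=0000 → (cmp)
[5] flags=0000 EQ?F → skip
[6] flags=0000 VC?T → r3=0x35

VAL = 0xf9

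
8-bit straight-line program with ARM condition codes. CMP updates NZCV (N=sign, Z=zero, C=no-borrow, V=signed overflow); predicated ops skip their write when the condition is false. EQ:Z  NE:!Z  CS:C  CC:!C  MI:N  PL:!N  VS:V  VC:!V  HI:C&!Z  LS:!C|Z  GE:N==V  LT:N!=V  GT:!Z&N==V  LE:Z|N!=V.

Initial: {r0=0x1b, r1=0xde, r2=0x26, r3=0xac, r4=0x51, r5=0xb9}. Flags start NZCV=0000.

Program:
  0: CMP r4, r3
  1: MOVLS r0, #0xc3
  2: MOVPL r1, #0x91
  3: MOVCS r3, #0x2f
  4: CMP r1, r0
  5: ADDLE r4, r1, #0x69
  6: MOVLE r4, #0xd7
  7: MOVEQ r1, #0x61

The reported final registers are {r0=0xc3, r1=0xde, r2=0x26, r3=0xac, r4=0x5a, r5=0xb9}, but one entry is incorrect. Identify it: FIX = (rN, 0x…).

FIX = (r4, 0x51)

[0] flags=1001 → (cmp)
[1] flags=1001 LS?T → r0=0xc3
[2] flags=1001 PL?F → skip
[3] flags=1001 CS?F → skip
[4] flags=0010 → (cmp)
[5] flags=0010 LE?F → skip
[6] flags=0010 LE?F → skip
[7] flags=0010 EQ?F → skip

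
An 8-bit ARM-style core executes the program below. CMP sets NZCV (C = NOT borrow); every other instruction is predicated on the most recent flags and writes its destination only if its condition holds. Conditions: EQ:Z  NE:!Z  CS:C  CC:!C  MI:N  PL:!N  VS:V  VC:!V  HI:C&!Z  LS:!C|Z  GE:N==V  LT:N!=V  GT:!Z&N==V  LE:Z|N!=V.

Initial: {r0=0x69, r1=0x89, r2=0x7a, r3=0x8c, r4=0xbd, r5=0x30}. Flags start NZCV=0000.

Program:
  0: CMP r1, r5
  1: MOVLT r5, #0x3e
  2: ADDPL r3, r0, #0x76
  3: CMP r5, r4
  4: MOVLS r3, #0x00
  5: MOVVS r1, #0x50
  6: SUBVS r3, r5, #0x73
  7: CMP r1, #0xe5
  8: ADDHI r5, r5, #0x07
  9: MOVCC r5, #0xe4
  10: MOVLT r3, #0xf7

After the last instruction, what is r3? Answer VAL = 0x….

VAL = 0xcb

[0] flags=0011 → (cmp)
[1] flags=0011 LT?T → r5=0x3e
[2] flags=0011 PL?T → r3=0xdf
[3] flags=1001 → (cmp)
[4] flags=1001 LS?T → r3=0x00
[5] flags=1001 VS?T → r1=0x50
[6] flags=1001 VS?T → r3=0xcb
[7] flags=0000 → (cmp)
[8] flags=0000 HI?F → skip
[9] flags=0000 CC?T → r5=0xe4
[10] flags=0000 LT?F → skip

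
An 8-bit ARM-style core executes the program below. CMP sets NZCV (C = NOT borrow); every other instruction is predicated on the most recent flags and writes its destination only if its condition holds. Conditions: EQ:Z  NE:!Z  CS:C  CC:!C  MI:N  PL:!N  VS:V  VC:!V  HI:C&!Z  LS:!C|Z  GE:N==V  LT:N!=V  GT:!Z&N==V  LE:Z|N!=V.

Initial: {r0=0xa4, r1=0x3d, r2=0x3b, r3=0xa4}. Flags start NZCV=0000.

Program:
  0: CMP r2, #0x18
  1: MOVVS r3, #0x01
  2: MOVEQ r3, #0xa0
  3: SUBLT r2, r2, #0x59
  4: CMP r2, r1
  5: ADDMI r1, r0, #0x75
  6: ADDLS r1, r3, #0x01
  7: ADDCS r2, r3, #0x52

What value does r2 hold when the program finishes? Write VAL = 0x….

VAL = 0x3b

0: ✓ CMP  NZCV=0010
1: · MOVVS
2: · MOVEQ
3: · SUBLT
4: ✓ CMP  NZCV=1000
5: ✓ ADDMI  r1←0x19
6: ✓ ADDLS  r1←0xa5
7: · ADDCS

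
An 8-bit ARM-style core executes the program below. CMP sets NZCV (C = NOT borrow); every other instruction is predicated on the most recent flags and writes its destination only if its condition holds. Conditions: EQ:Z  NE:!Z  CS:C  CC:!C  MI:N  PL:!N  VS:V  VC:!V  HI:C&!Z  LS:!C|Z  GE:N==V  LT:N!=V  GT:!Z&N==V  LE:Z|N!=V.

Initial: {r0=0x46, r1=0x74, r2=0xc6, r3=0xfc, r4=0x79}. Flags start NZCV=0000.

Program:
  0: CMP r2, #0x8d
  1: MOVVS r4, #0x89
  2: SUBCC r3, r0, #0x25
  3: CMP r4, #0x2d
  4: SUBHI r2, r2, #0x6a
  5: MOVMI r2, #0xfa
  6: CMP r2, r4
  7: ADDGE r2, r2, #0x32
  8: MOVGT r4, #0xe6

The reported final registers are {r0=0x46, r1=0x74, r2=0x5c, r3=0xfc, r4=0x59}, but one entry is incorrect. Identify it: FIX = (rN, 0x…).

[0] flags=0010 → (cmp)
[1] flags=0010 VS?F → skip
[2] flags=0010 CC?F → skip
[3] flags=0010 → (cmp)
[4] flags=0010 HI?T → r2=0x5c
[5] flags=0010 MI?F → skip
[6] flags=1000 → (cmp)
[7] flags=1000 GE?F → skip
[8] flags=1000 GT?F → skip

FIX = (r4, 0x79)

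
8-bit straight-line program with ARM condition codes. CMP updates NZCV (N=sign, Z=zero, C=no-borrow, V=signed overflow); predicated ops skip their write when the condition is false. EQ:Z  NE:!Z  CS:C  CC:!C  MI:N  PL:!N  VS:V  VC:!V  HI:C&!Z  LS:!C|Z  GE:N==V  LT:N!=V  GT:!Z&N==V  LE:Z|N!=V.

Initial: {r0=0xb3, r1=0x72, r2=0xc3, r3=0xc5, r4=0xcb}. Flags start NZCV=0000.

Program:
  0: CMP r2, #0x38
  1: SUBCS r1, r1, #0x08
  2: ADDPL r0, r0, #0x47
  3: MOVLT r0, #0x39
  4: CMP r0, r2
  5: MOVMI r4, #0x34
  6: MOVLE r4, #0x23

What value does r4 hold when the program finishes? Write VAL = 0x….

VAL = 0xcb

[0] flags=1010 → (cmp)
[1] flags=1010 CS?T → r1=0x6a
[2] flags=1010 PL?F → skip
[3] flags=1010 LT?T → r0=0x39
[4] flags=0000 → (cmp)
[5] flags=0000 MI?F → skip
[6] flags=0000 LE?F → skip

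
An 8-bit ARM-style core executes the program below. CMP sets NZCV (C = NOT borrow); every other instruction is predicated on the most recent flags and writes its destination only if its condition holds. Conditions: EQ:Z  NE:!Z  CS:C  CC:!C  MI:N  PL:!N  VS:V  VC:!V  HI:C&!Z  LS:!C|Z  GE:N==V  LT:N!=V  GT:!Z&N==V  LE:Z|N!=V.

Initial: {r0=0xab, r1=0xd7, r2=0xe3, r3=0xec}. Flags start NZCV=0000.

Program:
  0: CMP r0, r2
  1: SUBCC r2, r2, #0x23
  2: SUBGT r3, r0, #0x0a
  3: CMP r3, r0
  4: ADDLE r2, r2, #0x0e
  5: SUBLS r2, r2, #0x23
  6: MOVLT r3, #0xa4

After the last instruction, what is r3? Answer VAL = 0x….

0: ✓ CMP  NZCV=1000
1: ✓ SUBCC  r2←0xc0
2: · SUBGT
3: ✓ CMP  NZCV=0010
4: · ADDLE
5: · SUBLS
6: · MOVLT

VAL = 0xec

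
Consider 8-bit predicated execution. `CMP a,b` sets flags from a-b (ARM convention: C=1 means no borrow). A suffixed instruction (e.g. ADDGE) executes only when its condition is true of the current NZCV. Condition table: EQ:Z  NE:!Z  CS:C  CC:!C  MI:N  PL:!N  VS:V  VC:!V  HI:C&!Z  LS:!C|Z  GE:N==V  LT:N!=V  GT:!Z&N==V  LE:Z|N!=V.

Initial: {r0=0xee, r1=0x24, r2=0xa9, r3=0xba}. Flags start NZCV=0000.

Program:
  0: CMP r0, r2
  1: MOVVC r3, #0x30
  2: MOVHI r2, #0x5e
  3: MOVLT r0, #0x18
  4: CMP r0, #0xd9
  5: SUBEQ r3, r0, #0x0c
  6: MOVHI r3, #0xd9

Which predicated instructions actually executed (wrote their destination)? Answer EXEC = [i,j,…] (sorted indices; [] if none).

EXEC = [1,2,6]

[0] flags=0010 → (cmp)
[1] flags=0010 VC?T → r3=0x30
[2] flags=0010 HI?T → r2=0x5e
[3] flags=0010 LT?F → skip
[4] flags=0010 → (cmp)
[5] flags=0010 EQ?F → skip
[6] flags=0010 HI?T → r3=0xd9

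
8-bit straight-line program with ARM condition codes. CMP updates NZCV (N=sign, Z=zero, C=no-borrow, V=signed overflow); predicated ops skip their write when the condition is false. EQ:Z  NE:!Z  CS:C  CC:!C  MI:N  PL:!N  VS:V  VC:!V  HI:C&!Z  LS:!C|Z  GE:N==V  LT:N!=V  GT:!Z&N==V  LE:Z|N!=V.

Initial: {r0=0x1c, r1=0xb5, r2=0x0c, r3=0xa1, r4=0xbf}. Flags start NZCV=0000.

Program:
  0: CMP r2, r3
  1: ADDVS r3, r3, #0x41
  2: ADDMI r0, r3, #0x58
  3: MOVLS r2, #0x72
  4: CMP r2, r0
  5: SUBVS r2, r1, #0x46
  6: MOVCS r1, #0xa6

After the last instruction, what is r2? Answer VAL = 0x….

0: ✓ CMP  NZCV=0000
1: · ADDVS
2: · ADDMI
3: ✓ MOVLS  r2←0x72
4: ✓ CMP  NZCV=0010
5: · SUBVS
6: ✓ MOVCS  r1←0xa6

VAL = 0x72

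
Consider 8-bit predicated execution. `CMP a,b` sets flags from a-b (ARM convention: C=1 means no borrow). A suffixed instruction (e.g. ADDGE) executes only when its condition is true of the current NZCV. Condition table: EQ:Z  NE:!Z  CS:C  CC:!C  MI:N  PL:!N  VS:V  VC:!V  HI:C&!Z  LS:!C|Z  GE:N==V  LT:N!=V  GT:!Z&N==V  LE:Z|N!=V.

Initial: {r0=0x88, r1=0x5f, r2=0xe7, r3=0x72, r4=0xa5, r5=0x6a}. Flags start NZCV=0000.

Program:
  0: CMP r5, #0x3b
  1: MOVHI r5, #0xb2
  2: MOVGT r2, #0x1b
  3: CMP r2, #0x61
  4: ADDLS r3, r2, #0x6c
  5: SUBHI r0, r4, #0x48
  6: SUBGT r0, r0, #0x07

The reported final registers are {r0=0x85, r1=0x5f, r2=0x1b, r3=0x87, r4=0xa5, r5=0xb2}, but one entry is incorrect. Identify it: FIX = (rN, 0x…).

FIX = (r0, 0x88)

0: ✓ CMP  NZCV=0010
1: ✓ MOVHI  r5←0xb2
2: ✓ MOVGT  r2←0x1b
3: ✓ CMP  NZCV=1000
4: ✓ ADDLS  r3←0x87
5: · SUBHI
6: · SUBGT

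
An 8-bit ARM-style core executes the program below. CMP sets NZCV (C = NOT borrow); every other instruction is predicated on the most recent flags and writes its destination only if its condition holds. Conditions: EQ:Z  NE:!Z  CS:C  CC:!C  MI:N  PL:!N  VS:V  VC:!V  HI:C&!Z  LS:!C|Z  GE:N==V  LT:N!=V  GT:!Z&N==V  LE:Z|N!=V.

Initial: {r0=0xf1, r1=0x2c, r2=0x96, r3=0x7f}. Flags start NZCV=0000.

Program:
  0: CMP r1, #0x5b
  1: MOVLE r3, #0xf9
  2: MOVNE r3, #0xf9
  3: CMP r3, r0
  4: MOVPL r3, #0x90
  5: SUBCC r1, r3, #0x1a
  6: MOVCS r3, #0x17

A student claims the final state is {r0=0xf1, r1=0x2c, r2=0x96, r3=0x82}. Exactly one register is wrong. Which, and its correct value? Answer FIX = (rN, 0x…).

FIX = (r3, 0x17)

[0] flags=1000 → (cmp)
[1] flags=1000 LE?T → r3=0xf9
[2] flags=1000 NE?T → r3=0xf9
[3] flags=0010 → (cmp)
[4] flags=0010 PL?T → r3=0x90
[5] flags=0010 CC?F → skip
[6] flags=0010 CS?T → r3=0x17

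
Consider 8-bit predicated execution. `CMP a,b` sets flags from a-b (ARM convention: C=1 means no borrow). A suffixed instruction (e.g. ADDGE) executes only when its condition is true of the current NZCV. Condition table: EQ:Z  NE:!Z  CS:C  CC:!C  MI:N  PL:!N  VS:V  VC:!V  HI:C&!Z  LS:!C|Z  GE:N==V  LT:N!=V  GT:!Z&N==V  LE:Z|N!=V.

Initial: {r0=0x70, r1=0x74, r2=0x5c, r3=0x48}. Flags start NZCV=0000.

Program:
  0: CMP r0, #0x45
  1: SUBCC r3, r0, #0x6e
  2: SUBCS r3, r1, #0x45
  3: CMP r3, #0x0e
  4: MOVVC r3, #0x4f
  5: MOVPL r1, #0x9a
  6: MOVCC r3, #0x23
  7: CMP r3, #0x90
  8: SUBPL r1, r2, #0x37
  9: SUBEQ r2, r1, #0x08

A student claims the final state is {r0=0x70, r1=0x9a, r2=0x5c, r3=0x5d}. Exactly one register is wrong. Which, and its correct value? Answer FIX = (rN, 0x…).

0: ✓ CMP  NZCV=0010
1: · SUBCC
2: ✓ SUBCS  r3←0x2f
3: ✓ CMP  NZCV=0010
4: ✓ MOVVC  r3←0x4f
5: ✓ MOVPL  r1←0x9a
6: · MOVCC
7: ✓ CMP  NZCV=1001
8: · SUBPL
9: · SUBEQ

FIX = (r3, 0x4f)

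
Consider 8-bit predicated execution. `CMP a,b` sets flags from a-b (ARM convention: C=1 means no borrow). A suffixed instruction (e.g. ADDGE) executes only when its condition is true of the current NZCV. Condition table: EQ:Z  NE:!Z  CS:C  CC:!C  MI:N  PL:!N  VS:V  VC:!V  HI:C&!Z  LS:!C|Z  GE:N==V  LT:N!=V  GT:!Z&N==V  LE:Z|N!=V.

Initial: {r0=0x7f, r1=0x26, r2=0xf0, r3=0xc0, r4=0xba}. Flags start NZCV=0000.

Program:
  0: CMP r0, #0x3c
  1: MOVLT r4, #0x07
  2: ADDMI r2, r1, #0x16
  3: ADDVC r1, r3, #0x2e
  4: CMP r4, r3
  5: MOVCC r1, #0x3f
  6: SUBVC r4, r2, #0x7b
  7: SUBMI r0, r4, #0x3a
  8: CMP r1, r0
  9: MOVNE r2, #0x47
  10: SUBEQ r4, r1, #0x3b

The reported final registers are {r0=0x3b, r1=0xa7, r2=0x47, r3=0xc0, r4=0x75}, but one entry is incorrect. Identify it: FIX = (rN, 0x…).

FIX = (r1, 0x3f)

0: ✓ CMP  NZCV=0010
1: · MOVLT
2: · ADDMI
3: ✓ ADDVC  r1←0xee
4: ✓ CMP  NZCV=1000
5: ✓ MOVCC  r1←0x3f
6: ✓ SUBVC  r4←0x75
7: ✓ SUBMI  r0←0x3b
8: ✓ CMP  NZCV=0010
9: ✓ MOVNE  r2←0x47
10: · SUBEQ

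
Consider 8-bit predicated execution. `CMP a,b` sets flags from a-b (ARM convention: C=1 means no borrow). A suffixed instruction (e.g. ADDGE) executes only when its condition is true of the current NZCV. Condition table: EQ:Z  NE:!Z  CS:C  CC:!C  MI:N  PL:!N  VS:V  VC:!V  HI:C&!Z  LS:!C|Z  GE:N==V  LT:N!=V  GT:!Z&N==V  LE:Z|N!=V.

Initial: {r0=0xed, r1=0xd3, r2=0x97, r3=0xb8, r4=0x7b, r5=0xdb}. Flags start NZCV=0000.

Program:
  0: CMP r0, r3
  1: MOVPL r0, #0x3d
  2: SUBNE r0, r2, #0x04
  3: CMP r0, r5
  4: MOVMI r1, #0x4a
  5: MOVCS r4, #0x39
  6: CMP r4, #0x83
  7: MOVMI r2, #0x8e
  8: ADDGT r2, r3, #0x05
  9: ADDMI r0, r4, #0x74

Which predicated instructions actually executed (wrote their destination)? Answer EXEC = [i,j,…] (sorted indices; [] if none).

EXEC = [1,2,4,7,8,9]

0: ✓ CMP  NZCV=0010
1: ✓ MOVPL  r0←0x3d
2: ✓ SUBNE  r0←0x93
3: ✓ CMP  NZCV=1000
4: ✓ MOVMI  r1←0x4a
5: · MOVCS
6: ✓ CMP  NZCV=1001
7: ✓ MOVMI  r2←0x8e
8: ✓ ADDGT  r2←0xbd
9: ✓ ADDMI  r0←0xef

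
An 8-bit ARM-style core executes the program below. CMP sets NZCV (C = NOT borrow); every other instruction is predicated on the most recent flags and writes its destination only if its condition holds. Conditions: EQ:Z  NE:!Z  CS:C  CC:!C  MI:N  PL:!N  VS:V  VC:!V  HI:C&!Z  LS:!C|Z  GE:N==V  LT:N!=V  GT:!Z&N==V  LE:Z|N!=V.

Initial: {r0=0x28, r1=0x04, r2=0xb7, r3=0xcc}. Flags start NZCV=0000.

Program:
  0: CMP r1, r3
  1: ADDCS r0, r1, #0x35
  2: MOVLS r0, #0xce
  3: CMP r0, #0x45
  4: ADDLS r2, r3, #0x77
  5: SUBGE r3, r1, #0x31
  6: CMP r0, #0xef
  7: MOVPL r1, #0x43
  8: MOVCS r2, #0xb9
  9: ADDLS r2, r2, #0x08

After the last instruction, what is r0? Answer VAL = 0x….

VAL = 0xce

[0] flags=0000 → (cmp)
[1] flags=0000 CS?F → skip
[2] flags=0000 LS?T → r0=0xce
[3] flags=1010 → (cmp)
[4] flags=1010 LS?F → skip
[5] flags=1010 GE?F → skip
[6] flags=1000 → (cmp)
[7] flags=1000 PL?F → skip
[8] flags=1000 CS?F → skip
[9] flags=1000 LS?T → r2=0xbf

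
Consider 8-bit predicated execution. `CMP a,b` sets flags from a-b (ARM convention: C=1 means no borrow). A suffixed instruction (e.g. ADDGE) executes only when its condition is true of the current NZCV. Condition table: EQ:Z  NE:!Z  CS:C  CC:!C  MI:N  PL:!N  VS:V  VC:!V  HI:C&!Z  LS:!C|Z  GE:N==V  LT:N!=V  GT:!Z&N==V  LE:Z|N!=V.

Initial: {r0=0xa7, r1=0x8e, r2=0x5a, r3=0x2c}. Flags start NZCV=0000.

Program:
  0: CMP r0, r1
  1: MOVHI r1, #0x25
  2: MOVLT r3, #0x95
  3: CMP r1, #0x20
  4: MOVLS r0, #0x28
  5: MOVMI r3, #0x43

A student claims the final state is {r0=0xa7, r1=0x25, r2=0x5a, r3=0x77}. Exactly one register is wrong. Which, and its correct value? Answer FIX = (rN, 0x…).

FIX = (r3, 0x2c)

[0] flags=0010 → (cmp)
[1] flags=0010 HI?T → r1=0x25
[2] flags=0010 LT?F → skip
[3] flags=0010 → (cmp)
[4] flags=0010 LS?F → skip
[5] flags=0010 MI?F → skip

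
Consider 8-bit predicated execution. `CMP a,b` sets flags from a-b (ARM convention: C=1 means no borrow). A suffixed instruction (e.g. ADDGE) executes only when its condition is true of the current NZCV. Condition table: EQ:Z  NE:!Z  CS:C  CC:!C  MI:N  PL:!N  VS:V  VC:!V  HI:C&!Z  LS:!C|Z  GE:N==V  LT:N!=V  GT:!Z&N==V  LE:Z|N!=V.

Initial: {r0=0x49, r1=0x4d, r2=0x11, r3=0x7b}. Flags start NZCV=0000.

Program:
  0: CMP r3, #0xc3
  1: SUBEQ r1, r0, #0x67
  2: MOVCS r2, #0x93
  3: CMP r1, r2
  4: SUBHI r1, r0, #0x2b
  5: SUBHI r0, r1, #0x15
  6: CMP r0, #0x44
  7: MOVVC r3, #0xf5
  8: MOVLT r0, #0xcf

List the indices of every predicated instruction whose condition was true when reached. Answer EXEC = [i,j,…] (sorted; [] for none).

EXEC = [4,5,7,8]

0: ✓ CMP  NZCV=1001
1: · SUBEQ
2: · MOVCS
3: ✓ CMP  NZCV=0010
4: ✓ SUBHI  r1←0x1e
5: ✓ SUBHI  r0←0x09
6: ✓ CMP  NZCV=1000
7: ✓ MOVVC  r3←0xf5
8: ✓ MOVLT  r0←0xcf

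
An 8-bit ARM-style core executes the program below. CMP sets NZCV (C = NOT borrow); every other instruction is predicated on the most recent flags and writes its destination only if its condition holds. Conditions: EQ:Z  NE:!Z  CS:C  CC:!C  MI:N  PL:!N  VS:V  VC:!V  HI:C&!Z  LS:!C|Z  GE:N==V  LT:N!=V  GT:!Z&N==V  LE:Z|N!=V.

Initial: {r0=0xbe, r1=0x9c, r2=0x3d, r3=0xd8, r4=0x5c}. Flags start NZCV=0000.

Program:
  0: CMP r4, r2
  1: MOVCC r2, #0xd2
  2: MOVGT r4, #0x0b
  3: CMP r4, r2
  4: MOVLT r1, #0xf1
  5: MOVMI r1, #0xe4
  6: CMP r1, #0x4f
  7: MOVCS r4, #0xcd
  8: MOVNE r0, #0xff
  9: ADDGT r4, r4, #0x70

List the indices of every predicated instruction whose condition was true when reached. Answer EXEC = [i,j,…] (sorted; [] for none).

0: ✓ CMP  NZCV=0010
1: · MOVCC
2: ✓ MOVGT  r4←0x0b
3: ✓ CMP  NZCV=1000
4: ✓ MOVLT  r1←0xf1
5: ✓ MOVMI  r1←0xe4
6: ✓ CMP  NZCV=1010
7: ✓ MOVCS  r4←0xcd
8: ✓ MOVNE  r0←0xff
9: · ADDGT

EXEC = [2,4,5,7,8]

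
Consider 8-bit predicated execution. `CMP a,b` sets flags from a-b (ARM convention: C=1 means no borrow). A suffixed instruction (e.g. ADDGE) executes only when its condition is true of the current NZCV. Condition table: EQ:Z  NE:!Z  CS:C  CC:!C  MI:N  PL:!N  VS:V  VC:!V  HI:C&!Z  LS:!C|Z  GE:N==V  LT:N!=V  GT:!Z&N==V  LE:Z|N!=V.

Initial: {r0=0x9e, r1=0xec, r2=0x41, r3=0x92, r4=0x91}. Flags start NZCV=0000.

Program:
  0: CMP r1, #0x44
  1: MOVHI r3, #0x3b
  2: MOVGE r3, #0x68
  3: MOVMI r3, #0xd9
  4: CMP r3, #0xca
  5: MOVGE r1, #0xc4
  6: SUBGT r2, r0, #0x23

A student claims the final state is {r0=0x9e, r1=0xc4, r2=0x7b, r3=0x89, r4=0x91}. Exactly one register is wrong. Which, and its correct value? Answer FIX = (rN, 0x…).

0: ✓ CMP  NZCV=1010
1: ✓ MOVHI  r3←0x3b
2: · MOVGE
3: ✓ MOVMI  r3←0xd9
4: ✓ CMP  NZCV=0010
5: ✓ MOVGE  r1←0xc4
6: ✓ SUBGT  r2←0x7b

FIX = (r3, 0xd9)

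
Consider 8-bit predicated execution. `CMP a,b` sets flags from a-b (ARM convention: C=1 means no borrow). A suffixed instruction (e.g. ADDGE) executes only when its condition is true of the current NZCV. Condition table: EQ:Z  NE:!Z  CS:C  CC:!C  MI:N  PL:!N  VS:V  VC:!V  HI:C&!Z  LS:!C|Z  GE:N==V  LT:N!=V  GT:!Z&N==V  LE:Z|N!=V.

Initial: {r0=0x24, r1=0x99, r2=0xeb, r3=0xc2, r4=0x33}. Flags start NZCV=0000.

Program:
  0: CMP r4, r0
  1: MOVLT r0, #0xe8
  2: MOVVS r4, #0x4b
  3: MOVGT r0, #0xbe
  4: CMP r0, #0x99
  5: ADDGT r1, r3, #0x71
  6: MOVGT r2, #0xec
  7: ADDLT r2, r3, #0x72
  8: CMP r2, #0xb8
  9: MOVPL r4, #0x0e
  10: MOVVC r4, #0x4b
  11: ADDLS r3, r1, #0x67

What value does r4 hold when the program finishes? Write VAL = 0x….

[0] flags=0010 → (cmp)
[1] flags=0010 LT?F → skip
[2] flags=0010 VS?F → skip
[3] flags=0010 GT?T → r0=0xbe
[4] flags=0010 → (cmp)
[5] flags=0010 GT?T → r1=0x33
[6] flags=0010 GT?T → r2=0xec
[7] flags=0010 LT?F → skip
[8] flags=0010 → (cmp)
[9] flags=0010 PL?T → r4=0x0e
[10] flags=0010 VC?T → r4=0x4b
[11] flags=0010 LS?F → skip

VAL = 0x4b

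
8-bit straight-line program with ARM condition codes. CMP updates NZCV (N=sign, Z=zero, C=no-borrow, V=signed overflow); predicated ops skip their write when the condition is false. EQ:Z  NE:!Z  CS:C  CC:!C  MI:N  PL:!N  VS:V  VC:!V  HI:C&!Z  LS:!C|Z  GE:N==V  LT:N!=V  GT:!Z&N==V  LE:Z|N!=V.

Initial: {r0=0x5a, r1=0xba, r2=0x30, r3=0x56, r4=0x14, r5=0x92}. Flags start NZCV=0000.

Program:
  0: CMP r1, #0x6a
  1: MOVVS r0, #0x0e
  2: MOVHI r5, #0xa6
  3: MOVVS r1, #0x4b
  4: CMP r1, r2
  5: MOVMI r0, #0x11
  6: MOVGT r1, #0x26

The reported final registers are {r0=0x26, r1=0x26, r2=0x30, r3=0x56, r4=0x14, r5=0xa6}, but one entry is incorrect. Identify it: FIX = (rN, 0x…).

FIX = (r0, 0x0e)

[0] flags=0011 → (cmp)
[1] flags=0011 VS?T → r0=0x0e
[2] flags=0011 HI?T → r5=0xa6
[3] flags=0011 VS?T → r1=0x4b
[4] flags=0010 → (cmp)
[5] flags=0010 MI?F → skip
[6] flags=0010 GT?T → r1=0x26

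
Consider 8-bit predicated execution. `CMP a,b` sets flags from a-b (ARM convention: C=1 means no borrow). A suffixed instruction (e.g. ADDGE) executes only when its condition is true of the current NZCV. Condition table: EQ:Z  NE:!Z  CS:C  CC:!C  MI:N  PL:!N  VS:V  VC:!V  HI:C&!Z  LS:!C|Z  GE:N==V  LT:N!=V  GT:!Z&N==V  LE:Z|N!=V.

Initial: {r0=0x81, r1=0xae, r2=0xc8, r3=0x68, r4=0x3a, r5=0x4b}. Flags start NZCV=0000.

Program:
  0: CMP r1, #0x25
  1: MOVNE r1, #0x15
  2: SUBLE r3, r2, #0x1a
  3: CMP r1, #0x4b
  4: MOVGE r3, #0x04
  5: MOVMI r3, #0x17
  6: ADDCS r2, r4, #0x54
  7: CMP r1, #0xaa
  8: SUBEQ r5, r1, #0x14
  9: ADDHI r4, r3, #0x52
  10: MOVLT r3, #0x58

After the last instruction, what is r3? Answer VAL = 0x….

VAL = 0x17

[0] flags=1010 → (cmp)
[1] flags=1010 NE?T → r1=0x15
[2] flags=1010 LE?T → r3=0xae
[3] flags=1000 → (cmp)
[4] flags=1000 GE?F → skip
[5] flags=1000 MI?T → r3=0x17
[6] flags=1000 CS?F → skip
[7] flags=0000 → (cmp)
[8] flags=0000 EQ?F → skip
[9] flags=0000 HI?F → skip
[10] flags=0000 LT?F → skip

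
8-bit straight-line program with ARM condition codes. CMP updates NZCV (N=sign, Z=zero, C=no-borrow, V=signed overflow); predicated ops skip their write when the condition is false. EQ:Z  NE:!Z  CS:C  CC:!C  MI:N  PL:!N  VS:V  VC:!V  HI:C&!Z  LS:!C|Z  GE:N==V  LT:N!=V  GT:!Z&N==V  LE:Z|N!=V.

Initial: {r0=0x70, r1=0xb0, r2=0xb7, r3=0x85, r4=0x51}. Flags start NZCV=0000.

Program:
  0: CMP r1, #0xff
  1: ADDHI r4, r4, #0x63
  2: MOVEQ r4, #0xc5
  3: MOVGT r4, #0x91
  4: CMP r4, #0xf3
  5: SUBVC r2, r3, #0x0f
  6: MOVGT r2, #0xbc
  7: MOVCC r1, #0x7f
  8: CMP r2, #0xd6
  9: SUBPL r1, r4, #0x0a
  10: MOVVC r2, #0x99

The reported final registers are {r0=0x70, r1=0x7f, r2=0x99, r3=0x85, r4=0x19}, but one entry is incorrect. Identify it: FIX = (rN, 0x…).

FIX = (r4, 0x51)

[0] flags=1000 → (cmp)
[1] flags=1000 HI?F → skip
[2] flags=1000 EQ?F → skip
[3] flags=1000 GT?F → skip
[4] flags=0000 → (cmp)
[5] flags=0000 VC?T → r2=0x76
[6] flags=0000 GT?T → r2=0xbc
[7] flags=0000 CC?T → r1=0x7f
[8] flags=1000 → (cmp)
[9] flags=1000 PL?F → skip
[10] flags=1000 VC?T → r2=0x99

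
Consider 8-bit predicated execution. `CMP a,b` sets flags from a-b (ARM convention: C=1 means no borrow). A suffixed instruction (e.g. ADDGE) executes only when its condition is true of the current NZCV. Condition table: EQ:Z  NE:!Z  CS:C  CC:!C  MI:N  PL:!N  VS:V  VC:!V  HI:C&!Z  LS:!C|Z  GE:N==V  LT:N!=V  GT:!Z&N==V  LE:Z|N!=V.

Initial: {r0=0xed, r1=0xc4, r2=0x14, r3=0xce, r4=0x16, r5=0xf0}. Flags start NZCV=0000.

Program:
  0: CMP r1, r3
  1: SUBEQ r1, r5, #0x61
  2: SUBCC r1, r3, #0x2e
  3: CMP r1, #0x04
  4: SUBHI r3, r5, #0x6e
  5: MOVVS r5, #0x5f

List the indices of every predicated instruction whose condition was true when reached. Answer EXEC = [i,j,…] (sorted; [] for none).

0: ✓ CMP  NZCV=1000
1: · SUBEQ
2: ✓ SUBCC  r1←0xa0
3: ✓ CMP  NZCV=1010
4: ✓ SUBHI  r3←0x82
5: · MOVVS

EXEC = [2,4]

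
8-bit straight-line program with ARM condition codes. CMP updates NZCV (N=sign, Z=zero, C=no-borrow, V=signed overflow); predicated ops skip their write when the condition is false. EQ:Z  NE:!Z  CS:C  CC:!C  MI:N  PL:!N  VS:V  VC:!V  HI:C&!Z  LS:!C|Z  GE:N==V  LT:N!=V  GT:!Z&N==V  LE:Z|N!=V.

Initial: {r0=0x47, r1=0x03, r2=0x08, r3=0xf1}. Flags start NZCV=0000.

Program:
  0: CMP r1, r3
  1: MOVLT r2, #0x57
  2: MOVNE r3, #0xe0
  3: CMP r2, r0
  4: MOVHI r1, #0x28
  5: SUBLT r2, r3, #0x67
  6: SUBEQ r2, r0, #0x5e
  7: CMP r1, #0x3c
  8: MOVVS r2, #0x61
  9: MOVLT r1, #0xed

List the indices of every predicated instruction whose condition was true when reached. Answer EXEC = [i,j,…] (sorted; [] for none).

EXEC = [2,5,9]

[0] flags=0000 → (cmp)
[1] flags=0000 LT?F → skip
[2] flags=0000 NE?T → r3=0xe0
[3] flags=1000 → (cmp)
[4] flags=1000 HI?F → skip
[5] flags=1000 LT?T → r2=0x79
[6] flags=1000 EQ?F → skip
[7] flags=1000 → (cmp)
[8] flags=1000 VS?F → skip
[9] flags=1000 LT?T → r1=0xed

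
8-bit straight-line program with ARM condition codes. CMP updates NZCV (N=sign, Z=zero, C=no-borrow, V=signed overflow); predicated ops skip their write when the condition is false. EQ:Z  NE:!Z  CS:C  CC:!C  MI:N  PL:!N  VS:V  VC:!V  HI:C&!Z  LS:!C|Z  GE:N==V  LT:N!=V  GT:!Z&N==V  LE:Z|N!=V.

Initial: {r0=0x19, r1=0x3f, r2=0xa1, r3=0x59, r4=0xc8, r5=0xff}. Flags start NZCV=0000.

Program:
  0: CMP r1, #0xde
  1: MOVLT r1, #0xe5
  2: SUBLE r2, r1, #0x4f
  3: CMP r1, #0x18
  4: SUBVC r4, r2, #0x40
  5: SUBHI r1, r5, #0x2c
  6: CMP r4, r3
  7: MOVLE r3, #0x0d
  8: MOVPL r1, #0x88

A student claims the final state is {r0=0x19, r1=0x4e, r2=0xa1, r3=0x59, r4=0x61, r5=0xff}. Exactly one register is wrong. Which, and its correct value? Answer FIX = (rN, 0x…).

[0] flags=0000 → (cmp)
[1] flags=0000 LT?F → skip
[2] flags=0000 LE?F → skip
[3] flags=0010 → (cmp)
[4] flags=0010 VC?T → r4=0x61
[5] flags=0010 HI?T → r1=0xd3
[6] flags=0010 → (cmp)
[7] flags=0010 LE?F → skip
[8] flags=0010 PL?T → r1=0x88

FIX = (r1, 0x88)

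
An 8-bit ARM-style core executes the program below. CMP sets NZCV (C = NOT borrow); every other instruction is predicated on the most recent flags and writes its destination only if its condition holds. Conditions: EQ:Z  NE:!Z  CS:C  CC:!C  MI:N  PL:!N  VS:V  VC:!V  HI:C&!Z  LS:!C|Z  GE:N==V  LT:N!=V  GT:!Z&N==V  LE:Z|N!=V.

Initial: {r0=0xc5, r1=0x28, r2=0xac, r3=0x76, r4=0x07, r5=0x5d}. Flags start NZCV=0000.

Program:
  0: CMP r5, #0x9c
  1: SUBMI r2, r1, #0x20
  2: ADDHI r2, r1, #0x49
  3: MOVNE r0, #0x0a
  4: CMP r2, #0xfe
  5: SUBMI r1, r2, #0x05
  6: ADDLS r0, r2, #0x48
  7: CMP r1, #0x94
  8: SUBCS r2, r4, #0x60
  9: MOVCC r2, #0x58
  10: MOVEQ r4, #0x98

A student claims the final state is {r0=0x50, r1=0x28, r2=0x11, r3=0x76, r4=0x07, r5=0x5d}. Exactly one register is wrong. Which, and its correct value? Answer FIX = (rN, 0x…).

0: ✓ CMP  NZCV=1001
1: ✓ SUBMI  r2←0x08
2: · ADDHI
3: ✓ MOVNE  r0←0x0a
4: ✓ CMP  NZCV=0000
5: · SUBMI
6: ✓ ADDLS  r0←0x50
7: ✓ CMP  NZCV=1001
8: · SUBCS
9: ✓ MOVCC  r2←0x58
10: · MOVEQ

FIX = (r2, 0x58)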